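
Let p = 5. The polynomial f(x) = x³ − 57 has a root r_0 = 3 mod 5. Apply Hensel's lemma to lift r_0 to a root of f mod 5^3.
r_2 = 68 (mod 125)

Hensel: r_{i+1} = r_i − f(r_i)/f′(r_i) mod 5^{i+2}, where f′(x) = 3x². Iterate:
  r_0 = 3 (mod 5)
  r_1 = 18 (mod 25)
  r_2 = 68 (mod 125)
Final: r = 68 with f(r) ≡ 0 mod 5^3.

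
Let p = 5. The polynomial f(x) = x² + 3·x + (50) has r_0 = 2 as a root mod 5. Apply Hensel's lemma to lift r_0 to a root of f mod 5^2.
r_1 = 22 (mod 25)

Hensel: r_{i+1} = r_i − f(r_i)·(f′(r_i))^{-1} mod 5^{i+2}, f′(x) = 2x + 3. Iterate:
  r_0 = 2 (mod 5)
  r_1 = 22 (mod 25)
Final: r = 22 satisfies f(r) ≡ 0 mod 5^2.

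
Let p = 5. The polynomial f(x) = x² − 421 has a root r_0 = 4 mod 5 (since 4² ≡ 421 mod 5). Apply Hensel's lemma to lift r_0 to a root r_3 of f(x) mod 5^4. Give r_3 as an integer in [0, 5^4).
r_3 = 89 (mod 625)

Hensel's recurrence: r_{i+1} = r_i − f(r_i)·(f′(r_i))^{-1} mod 5^{i+2}, with f′(x) = 2x. Iterate:
  r_0 = 4 (mod 5)
  r_1 = 14 (mod 25)
  r_2 = 89 (mod 125)
  r_3 = 89 (mod 625)
Final: r_3 = 89, and one checks f(r_3) ≡ 0 mod 5^4.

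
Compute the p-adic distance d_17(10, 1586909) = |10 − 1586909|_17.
d_17(10, 1586909) = 1/83521

Step 1 — x − y = 10 − 1586909 = -1586899. Step 2 — v_17(-1586899) = 4 (factor: -1586899 = −(17^4 · 19); the sign does not affect v_p). Step 3 — |x − y|_17 = 17^{-4} = 1/83521.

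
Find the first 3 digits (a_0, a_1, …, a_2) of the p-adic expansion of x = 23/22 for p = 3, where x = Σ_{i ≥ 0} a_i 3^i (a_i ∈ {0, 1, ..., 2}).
(a_0, …, a_2) = (2, 2, 1)

v_3(23/22) = 0 (numerator and denominator both coprime to 3), so x ∈ ℤ_3^×. Compute digits iteratively via a_i = x_i mod 3, x_{i+1} = (x_i − a_i)/3, with x_0 = x:
  x_0 = 23/22;  a_0 = 2;  x_1 = (x_0 − 2)/3 = -7/22
  x_1 = -7/22;  a_1 = 2;  x_2 = (x_1 − 2)/3 = -17/22
  x_2 = -17/22;  a_2 = 1;  x_3 = (x_2 − 1)/3 = -13/22
Digits: (2, 2, 1).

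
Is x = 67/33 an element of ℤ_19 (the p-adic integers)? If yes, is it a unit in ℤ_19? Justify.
x ∈ ℤ_19^× (unit); v_19(x) = 0

ℤ_19 = {x ∈ ℚ_19 : v_19(x) ≥ 0} and ℤ_19^× = {x ∈ ℤ_19 : v_19(x) = 0}. Here v_19(67/33) = v_19(num) − v_19(den) = 0; compare against these criteria.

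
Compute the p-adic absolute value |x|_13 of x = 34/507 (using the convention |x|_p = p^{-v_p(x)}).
|34/507|_13 = 169

Step 1 — compute v_13(x) by factoring powers of 13 out of the numerator and denominator: v_13(34/507) = -2. Step 2 — apply |x|_p = p^{-v_p(x)} = 13^{2} = 169.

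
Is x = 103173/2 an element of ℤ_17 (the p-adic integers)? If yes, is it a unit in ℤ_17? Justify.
x ∈ ℤ_17 but not a unit; v_17(x) = 3 > 0

ℤ_17 = {x ∈ ℚ_17 : v_17(x) ≥ 0} and ℤ_17^× = {x ∈ ℤ_17 : v_17(x) = 0}. Here v_17(103173/2) = v_17(num) − v_17(den) = 3; compare against these criteria.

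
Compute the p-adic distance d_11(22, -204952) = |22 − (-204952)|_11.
d_11(22, -204952) = 1/14641

Step 1 — x − y = 22 − (-204952) = 204974. Step 2 — v_11(204974) = 4 (factor: 204974 = (11^4 · 14); the sign does not affect v_p). Step 3 — |x − y|_11 = 11^{-4} = 1/14641.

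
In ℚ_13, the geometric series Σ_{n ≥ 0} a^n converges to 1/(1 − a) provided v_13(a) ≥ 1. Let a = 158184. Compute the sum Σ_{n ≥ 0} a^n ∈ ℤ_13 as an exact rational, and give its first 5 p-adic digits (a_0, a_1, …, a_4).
Σ a^n = 1/(1 − a) = -1/158183;  first 5 digits = (1, 0, 0, 7, 5)

v_13(a) = 3 ≥ 1, so the series converges in ℤ_13 to 1/(1 − a) = 1/(1 − 158184) = -1/158183. Expand this rational in ℤ_13: compute digits iteratively via d_i = x_i mod 13, x_{i+1} = (x_i − d_i)/13. The first 5 digits are (1, 0, 0, 7, 5).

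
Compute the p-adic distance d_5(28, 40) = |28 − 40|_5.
d_5(28, 40) = 1

Step 1 — x − y = 28 − 40 = -12. Step 2 — v_5(-12) = 0 (factor: -12 = −(5^0 · 12); the sign does not affect v_p). Step 3 — |x − y|_5 = 5^{0} = 1.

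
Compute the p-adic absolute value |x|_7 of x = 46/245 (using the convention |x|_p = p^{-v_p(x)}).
|46/245|_7 = 49

Step 1 — compute v_7(x) by factoring powers of 7 out of the numerator and denominator: v_7(46/245) = -2. Step 2 — apply |x|_p = p^{-v_p(x)} = 7^{2} = 49.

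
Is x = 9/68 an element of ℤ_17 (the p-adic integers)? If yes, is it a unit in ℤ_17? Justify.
x ∉ ℤ_17 (v_17(x) = -1 < 0)

ℤ_17 = {x ∈ ℚ_17 : v_17(x) ≥ 0} and ℤ_17^× = {x ∈ ℤ_17 : v_17(x) = 0}. Here v_17(9/68) = v_17(num) − v_17(den) = -1; compare against these criteria.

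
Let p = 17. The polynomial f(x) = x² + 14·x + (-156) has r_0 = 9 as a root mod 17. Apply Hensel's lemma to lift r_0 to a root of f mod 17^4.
r_3 = 59135 (mod 83521)

Hensel: r_{i+1} = r_i − f(r_i)·(f′(r_i))^{-1} mod 17^{i+2}, f′(x) = 2x + 14. Iterate:
  r_0 = 9 (mod 17)
  r_1 = 179 (mod 289)
  r_2 = 179 (mod 4913)
  r_3 = 59135 (mod 83521)
Final: r = 59135 satisfies f(r) ≡ 0 mod 17^4.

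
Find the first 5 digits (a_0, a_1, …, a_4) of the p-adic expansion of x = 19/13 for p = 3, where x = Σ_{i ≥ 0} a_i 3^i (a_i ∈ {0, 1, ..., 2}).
(a_0, …, a_4) = (1, 2, 1, 2, 1)

v_3(19/13) = 0 (numerator and denominator both coprime to 3), so x ∈ ℤ_3^×. Compute digits iteratively via a_i = x_i mod 3, x_{i+1} = (x_i − a_i)/3, with x_0 = x:
  x_0 = 19/13;  a_0 = 1;  x_1 = (x_0 − 1)/3 = 2/13
  x_1 = 2/13;  a_1 = 2;  x_2 = (x_1 − 2)/3 = -8/13
  x_2 = -8/13;  a_2 = 1;  x_3 = (x_2 − 1)/3 = -7/13
  x_3 = -7/13;  a_3 = 2;  x_4 = (x_3 − 2)/3 = -11/13
  x_4 = -11/13;  a_4 = 1;  x_5 = (x_4 − 1)/3 = -8/13
Digits: (1, 2, 1, 2, 1).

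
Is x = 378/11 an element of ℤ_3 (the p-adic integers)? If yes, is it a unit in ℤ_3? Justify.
x ∈ ℤ_3 but not a unit; v_3(x) = 3 > 0

ℤ_3 = {x ∈ ℚ_3 : v_3(x) ≥ 0} and ℤ_3^× = {x ∈ ℤ_3 : v_3(x) = 0}. Here v_3(378/11) = v_3(num) − v_3(den) = 3; compare against these criteria.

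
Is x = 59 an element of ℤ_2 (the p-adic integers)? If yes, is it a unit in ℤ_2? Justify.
x ∈ ℤ_2^× (unit); v_2(x) = 0

ℤ_2 = {x ∈ ℚ_2 : v_2(x) ≥ 0} and ℤ_2^× = {x ∈ ℤ_2 : v_2(x) = 0}. Here v_2(59) = v_2(num) − v_2(den) = 0; compare against these criteria.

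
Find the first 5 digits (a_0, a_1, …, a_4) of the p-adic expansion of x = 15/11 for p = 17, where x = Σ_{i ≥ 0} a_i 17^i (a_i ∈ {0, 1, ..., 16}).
(a_0, …, a_4) = (6, 9, 1, 3, 6)

v_17(15/11) = 0 (numerator and denominator both coprime to 17), so x ∈ ℤ_17^×. Compute digits iteratively via a_i = x_i mod 17, x_{i+1} = (x_i − a_i)/17, with x_0 = x:
  x_0 = 15/11;  a_0 = 6;  x_1 = (x_0 − 6)/17 = -3/11
  x_1 = -3/11;  a_1 = 9;  x_2 = (x_1 − 9)/17 = -6/11
  x_2 = -6/11;  a_2 = 1;  x_3 = (x_2 − 1)/17 = -1/11
  x_3 = -1/11;  a_3 = 3;  x_4 = (x_3 − 3)/17 = -2/11
  x_4 = -2/11;  a_4 = 6;  x_5 = (x_4 − 6)/17 = -4/11
Digits: (6, 9, 1, 3, 6).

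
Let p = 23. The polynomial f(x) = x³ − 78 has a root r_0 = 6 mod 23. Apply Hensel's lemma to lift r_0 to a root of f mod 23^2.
r_1 = 328 (mod 529)

Hensel: r_{i+1} = r_i − f(r_i)/f′(r_i) mod 23^{i+2}, where f′(x) = 3x². Iterate:
  r_0 = 6 (mod 23)
  r_1 = 328 (mod 529)
Final: r = 328 with f(r) ≡ 0 mod 23^2.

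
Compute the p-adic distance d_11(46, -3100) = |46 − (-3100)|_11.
d_11(46, -3100) = 1/121

Step 1 — x − y = 46 − (-3100) = 3146. Step 2 — v_11(3146) = 2 (factor: 3146 = (11^2 · 26); the sign does not affect v_p). Step 3 — |x − y|_11 = 11^{-2} = 1/121.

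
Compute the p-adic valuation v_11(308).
v_11(308) = 1

v_11(n) is the largest exponent k such that 11^k divides n. Factor out: 308 = 11^1 · 28. (Sign doesn't affect v_p.) So v_11(308) = 1.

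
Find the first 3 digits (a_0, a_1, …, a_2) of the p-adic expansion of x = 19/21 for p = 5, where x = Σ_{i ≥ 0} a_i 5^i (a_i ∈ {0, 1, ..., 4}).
(a_0, …, a_2) = (4, 2, 4)

v_5(19/21) = 0 (numerator and denominator both coprime to 5), so x ∈ ℤ_5^×. Compute digits iteratively via a_i = x_i mod 5, x_{i+1} = (x_i − a_i)/5, with x_0 = x:
  x_0 = 19/21;  a_0 = 4;  x_1 = (x_0 − 4)/5 = -13/21
  x_1 = -13/21;  a_1 = 2;  x_2 = (x_1 − 2)/5 = -11/21
  x_2 = -11/21;  a_2 = 4;  x_3 = (x_2 − 4)/5 = -19/21
Digits: (4, 2, 4).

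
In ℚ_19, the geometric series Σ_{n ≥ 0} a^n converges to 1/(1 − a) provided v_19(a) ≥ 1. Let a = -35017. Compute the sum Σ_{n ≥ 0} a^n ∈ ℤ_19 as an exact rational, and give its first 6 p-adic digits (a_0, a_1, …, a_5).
Σ a^n = 1/(1 − a) = 1/35018;  first 6 digits = (1, 0, 17, 13, 3, 1)

v_19(a) = 2 ≥ 1, so the series converges in ℤ_19 to 1/(1 − a) = 1/(1 − (-35017)) = 1/35018. Expand this rational in ℤ_19: compute digits iteratively via d_i = x_i mod 19, x_{i+1} = (x_i − d_i)/19. The first 6 digits are (1, 0, 17, 13, 3, 1).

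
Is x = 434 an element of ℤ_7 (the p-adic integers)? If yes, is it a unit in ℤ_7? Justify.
x ∈ ℤ_7 but not a unit; v_7(x) = 1 > 0

ℤ_7 = {x ∈ ℚ_7 : v_7(x) ≥ 0} and ℤ_7^× = {x ∈ ℤ_7 : v_7(x) = 0}. Here v_7(434) = v_7(num) − v_7(den) = 1; compare against these criteria.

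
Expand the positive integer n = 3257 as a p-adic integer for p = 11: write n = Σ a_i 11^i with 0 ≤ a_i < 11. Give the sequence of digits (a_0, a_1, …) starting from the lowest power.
(a_0, a_1, …) = (1, 10, 4, 2)

Repeated division by 11 gives the digits low-to-high: 3257 = 1 + 10·11^1 + 4·11^2 + 2·11^3. Digit sequence: (1, 10, 4, 2).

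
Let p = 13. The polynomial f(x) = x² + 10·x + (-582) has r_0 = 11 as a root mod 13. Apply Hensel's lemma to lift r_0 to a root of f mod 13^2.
r_1 = 154 (mod 169)

Hensel: r_{i+1} = r_i − f(r_i)·(f′(r_i))^{-1} mod 13^{i+2}, f′(x) = 2x + 10. Iterate:
  r_0 = 11 (mod 13)
  r_1 = 154 (mod 169)
Final: r = 154 satisfies f(r) ≡ 0 mod 13^2.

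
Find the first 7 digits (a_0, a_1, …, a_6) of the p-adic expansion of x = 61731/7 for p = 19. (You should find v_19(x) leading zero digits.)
(a_0, …, a_6) = (0, 0, 0, 4, 8, 5, 16)

v_19(61731/7) = 3, so a_0 = ... = a_2 = 0. Factor out: x = 19^3 · u with u = 9/7 a unit in ℤ_19. Expand u iteratively via a_{v+i} = u_i mod 19, u_{i+1} = (u_i − a_{v+i})/19:
  u_0 = 9/7;  a_3 = 4;  u_1 = (u_0 − 4)/19 = -1/7
  u_1 = -1/7;  a_4 = 8;  u_2 = (u_1 − 8)/19 = -3/7
  u_2 = -3/7;  a_5 = 5;  u_3 = (u_2 − 5)/19 = -2/7
  u_3 = -2/7;  a_6 = 16;  u_4 = (u_3 − 16)/19 = -6/7
Digits: (0, 0, 0, 4, 8, 5, 16).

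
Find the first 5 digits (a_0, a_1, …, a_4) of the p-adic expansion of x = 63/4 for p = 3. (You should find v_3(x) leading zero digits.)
(a_0, …, a_4) = (0, 0, 1, 1, 2)

v_3(63/4) = 2, so a_0 = ... = a_1 = 0. Factor out: x = 3^2 · u with u = 7/4 a unit in ℤ_3. Expand u iteratively via a_{v+i} = u_i mod 3, u_{i+1} = (u_i − a_{v+i})/3:
  u_0 = 7/4;  a_2 = 1;  u_1 = (u_0 − 1)/3 = 1/4
  u_1 = 1/4;  a_3 = 1;  u_2 = (u_1 − 1)/3 = -1/4
  u_2 = -1/4;  a_4 = 2;  u_3 = (u_2 − 2)/3 = -3/4
Digits: (0, 0, 1, 1, 2).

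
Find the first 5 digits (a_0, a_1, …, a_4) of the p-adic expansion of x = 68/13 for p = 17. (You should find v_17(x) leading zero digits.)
(a_0, …, a_4) = (0, 16, 3, 5, 1)

v_17(68/13) = 1, so a_0 = ... = a_0 = 0. Factor out: x = 17^1 · u with u = 4/13 a unit in ℤ_17. Expand u iteratively via a_{v+i} = u_i mod 17, u_{i+1} = (u_i − a_{v+i})/17:
  u_0 = 4/13;  a_1 = 16;  u_1 = (u_0 − 16)/17 = -12/13
  u_1 = -12/13;  a_2 = 3;  u_2 = (u_1 − 3)/17 = -3/13
  u_2 = -3/13;  a_3 = 5;  u_3 = (u_2 − 5)/17 = -4/13
  u_3 = -4/13;  a_4 = 1;  u_4 = (u_3 − 1)/17 = -1/13
Digits: (0, 16, 3, 5, 1).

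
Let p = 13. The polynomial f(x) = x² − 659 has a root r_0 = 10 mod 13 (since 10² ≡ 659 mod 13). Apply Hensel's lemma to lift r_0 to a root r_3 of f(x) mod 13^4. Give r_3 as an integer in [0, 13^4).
r_3 = 6198 (mod 28561)

Hensel's recurrence: r_{i+1} = r_i − f(r_i)·(f′(r_i))^{-1} mod 13^{i+2}, with f′(x) = 2x. Iterate:
  r_0 = 10 (mod 13)
  r_1 = 114 (mod 169)
  r_2 = 1804 (mod 2197)
  r_3 = 6198 (mod 28561)
Final: r_3 = 6198, and one checks f(r_3) ≡ 0 mod 13^4.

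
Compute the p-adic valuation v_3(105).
v_3(105) = 1

v_3(n) is the largest exponent k such that 3^k divides n. Factor out: 105 = 3^1 · 35. (Sign doesn't affect v_p.) So v_3(105) = 1.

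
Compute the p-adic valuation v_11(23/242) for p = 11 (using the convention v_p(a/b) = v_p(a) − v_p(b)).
v_11(23/242) = -2

Factor powers of 11 from the numerator and denominator of the reduced fraction: 23 = 11^0 · 23 and 242 = 11^2 · 2. Apply v_p(a/b) = v_p(a) − v_p(b): v_11(23/242) = 0 − 2 = -2.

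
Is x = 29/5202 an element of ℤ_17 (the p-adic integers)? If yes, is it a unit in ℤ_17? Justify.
x ∉ ℤ_17 (v_17(x) = -2 < 0)

ℤ_17 = {x ∈ ℚ_17 : v_17(x) ≥ 0} and ℤ_17^× = {x ∈ ℤ_17 : v_17(x) = 0}. Here v_17(29/5202) = v_17(num) − v_17(den) = -2; compare against these criteria.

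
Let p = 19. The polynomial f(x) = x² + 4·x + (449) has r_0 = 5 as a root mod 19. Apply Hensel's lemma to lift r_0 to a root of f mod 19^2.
r_1 = 176 (mod 361)

Hensel: r_{i+1} = r_i − f(r_i)·(f′(r_i))^{-1} mod 19^{i+2}, f′(x) = 2x + 4. Iterate:
  r_0 = 5 (mod 19)
  r_1 = 176 (mod 361)
Final: r = 176 satisfies f(r) ≡ 0 mod 19^2.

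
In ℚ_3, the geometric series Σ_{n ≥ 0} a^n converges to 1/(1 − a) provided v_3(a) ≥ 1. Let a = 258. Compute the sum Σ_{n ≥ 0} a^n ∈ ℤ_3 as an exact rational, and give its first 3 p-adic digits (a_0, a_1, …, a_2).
Σ a^n = 1/(1 − a) = -1/257;  first 3 digits = (1, 2, 2)

v_3(a) = 1 ≥ 1, so the series converges in ℤ_3 to 1/(1 − a) = 1/(1 − 258) = -1/257. Expand this rational in ℤ_3: compute digits iteratively via d_i = x_i mod 3, x_{i+1} = (x_i − d_i)/3. The first 3 digits are (1, 2, 2).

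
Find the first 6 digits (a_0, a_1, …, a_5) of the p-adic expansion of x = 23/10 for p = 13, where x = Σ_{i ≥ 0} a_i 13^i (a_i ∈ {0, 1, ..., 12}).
(a_0, …, a_5) = (1, 4, 1, 9, 11, 3)

v_13(23/10) = 0 (numerator and denominator both coprime to 13), so x ∈ ℤ_13^×. Compute digits iteratively via a_i = x_i mod 13, x_{i+1} = (x_i − a_i)/13, with x_0 = x:
  x_0 = 23/10;  a_0 = 1;  x_1 = (x_0 − 1)/13 = 1/10
  x_1 = 1/10;  a_1 = 4;  x_2 = (x_1 − 4)/13 = -3/10
  x_2 = -3/10;  a_2 = 1;  x_3 = (x_2 − 1)/13 = -1/10
  x_3 = -1/10;  a_3 = 9;  x_4 = (x_3 − 9)/13 = -7/10
  x_4 = -7/10;  a_4 = 11;  x_5 = (x_4 − 11)/13 = -9/10
  x_5 = -9/10;  a_5 = 3;  x_6 = (x_5 − 3)/13 = -3/10
Digits: (1, 4, 1, 9, 11, 3).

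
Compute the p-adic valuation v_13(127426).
v_13(127426) = 3

v_13(n) is the largest exponent k such that 13^k divides n. Factor out: 127426 = 13^3 · 58. (Sign doesn't affect v_p.) So v_13(127426) = 3.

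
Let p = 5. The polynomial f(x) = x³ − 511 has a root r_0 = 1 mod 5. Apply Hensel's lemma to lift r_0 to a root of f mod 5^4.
r_3 = 21 (mod 625)

Hensel: r_{i+1} = r_i − f(r_i)/f′(r_i) mod 5^{i+2}, where f′(x) = 3x². Iterate:
  r_0 = 1 (mod 5)
  r_1 = 21 (mod 25)
  r_2 = 21 (mod 125)
  r_3 = 21 (mod 625)
Final: r = 21 with f(r) ≡ 0 mod 5^4.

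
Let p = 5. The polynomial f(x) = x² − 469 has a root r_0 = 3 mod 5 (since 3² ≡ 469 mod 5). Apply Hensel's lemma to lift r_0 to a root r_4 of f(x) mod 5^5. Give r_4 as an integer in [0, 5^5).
r_4 = 2813 (mod 3125)

Hensel's recurrence: r_{i+1} = r_i − f(r_i)·(f′(r_i))^{-1} mod 5^{i+2}, with f′(x) = 2x. Iterate:
  r_0 = 3 (mod 5)
  r_1 = 13 (mod 25)
  r_2 = 63 (mod 125)
  r_3 = 313 (mod 625)
  r_4 = 2813 (mod 3125)
Final: r_4 = 2813, and one checks f(r_4) ≡ 0 mod 5^5.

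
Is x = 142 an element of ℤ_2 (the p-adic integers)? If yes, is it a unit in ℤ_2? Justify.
x ∈ ℤ_2 but not a unit; v_2(x) = 1 > 0

ℤ_2 = {x ∈ ℚ_2 : v_2(x) ≥ 0} and ℤ_2^× = {x ∈ ℤ_2 : v_2(x) = 0}. Here v_2(142) = v_2(num) − v_2(den) = 1; compare against these criteria.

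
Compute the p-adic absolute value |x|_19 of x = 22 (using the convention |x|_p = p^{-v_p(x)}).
|22|_19 = 1

Step 1 — compute v_19(x) by factoring powers of 19 out of the numerator and denominator: v_19(22) = 0. Step 2 — apply |x|_p = p^{-v_p(x)} = 19^{0} = 1.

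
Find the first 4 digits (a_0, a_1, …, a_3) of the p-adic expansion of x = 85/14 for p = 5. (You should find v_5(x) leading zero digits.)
(a_0, …, a_3) = (0, 3, 0, 1)

v_5(85/14) = 1, so a_0 = ... = a_0 = 0. Factor out: x = 5^1 · u with u = 17/14 a unit in ℤ_5. Expand u iteratively via a_{v+i} = u_i mod 5, u_{i+1} = (u_i − a_{v+i})/5:
  u_0 = 17/14;  a_1 = 3;  u_1 = (u_0 − 3)/5 = -5/14
  u_1 = -5/14;  a_2 = 0;  u_2 = (u_1 − 0)/5 = -1/14
  u_2 = -1/14;  a_3 = 1;  u_3 = (u_2 − 1)/5 = -3/14
Digits: (0, 3, 0, 1).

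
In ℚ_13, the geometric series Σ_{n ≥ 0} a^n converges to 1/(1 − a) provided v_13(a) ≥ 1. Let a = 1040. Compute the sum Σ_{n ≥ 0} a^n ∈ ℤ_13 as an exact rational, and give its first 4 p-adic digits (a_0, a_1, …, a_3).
Σ a^n = 1/(1 − a) = -1/1039;  first 4 digits = (1, 2, 10, 6)

v_13(a) = 1 ≥ 1, so the series converges in ℤ_13 to 1/(1 − a) = 1/(1 − 1040) = -1/1039. Expand this rational in ℤ_13: compute digits iteratively via d_i = x_i mod 13, x_{i+1} = (x_i − d_i)/13. The first 4 digits are (1, 2, 10, 6).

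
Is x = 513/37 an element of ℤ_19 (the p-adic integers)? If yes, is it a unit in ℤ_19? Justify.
x ∈ ℤ_19 but not a unit; v_19(x) = 1 > 0

ℤ_19 = {x ∈ ℚ_19 : v_19(x) ≥ 0} and ℤ_19^× = {x ∈ ℤ_19 : v_19(x) = 0}. Here v_19(513/37) = v_19(num) − v_19(den) = 1; compare against these criteria.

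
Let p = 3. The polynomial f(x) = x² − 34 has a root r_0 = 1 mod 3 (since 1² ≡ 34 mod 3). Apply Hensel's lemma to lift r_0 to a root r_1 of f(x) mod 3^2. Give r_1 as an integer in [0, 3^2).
r_1 = 4 (mod 9)

Hensel's recurrence: r_{i+1} = r_i − f(r_i)·(f′(r_i))^{-1} mod 3^{i+2}, with f′(x) = 2x. Iterate:
  r_0 = 1 (mod 3)
  r_1 = 4 (mod 9)
Final: r_1 = 4, and one checks f(r_1) ≡ 0 mod 3^2.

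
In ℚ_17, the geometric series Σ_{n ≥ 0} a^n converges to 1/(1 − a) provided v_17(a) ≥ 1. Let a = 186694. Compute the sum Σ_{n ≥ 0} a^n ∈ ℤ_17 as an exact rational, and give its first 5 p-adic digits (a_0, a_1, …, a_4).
Σ a^n = 1/(1 − a) = -1/186693;  first 5 digits = (1, 0, 0, 4, 2)

v_17(a) = 3 ≥ 1, so the series converges in ℤ_17 to 1/(1 − a) = 1/(1 − 186694) = -1/186693. Expand this rational in ℤ_17: compute digits iteratively via d_i = x_i mod 17, x_{i+1} = (x_i − d_i)/17. The first 5 digits are (1, 0, 0, 4, 2).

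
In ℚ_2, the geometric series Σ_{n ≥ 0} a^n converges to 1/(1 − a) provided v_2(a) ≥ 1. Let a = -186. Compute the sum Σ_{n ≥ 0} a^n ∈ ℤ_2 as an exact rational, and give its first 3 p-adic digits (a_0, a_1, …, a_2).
Σ a^n = 1/(1 − a) = 1/187;  first 3 digits = (1, 1, 0)

v_2(a) = 1 ≥ 1, so the series converges in ℤ_2 to 1/(1 − a) = 1/(1 − (-186)) = 1/187. Expand this rational in ℤ_2: compute digits iteratively via d_i = x_i mod 2, x_{i+1} = (x_i − d_i)/2. The first 3 digits are (1, 1, 0).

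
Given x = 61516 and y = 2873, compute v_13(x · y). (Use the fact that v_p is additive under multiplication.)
v_13(176735468) = 5

v_p(x) = 3 (factor: 61516 = 13^3 · 28); v_p(y) = 2 (factor: 2873 = 13^2 · 17). Additivity: v_p(xy) = v_p(x) + v_p(y) = 3 + 2 = 5. (Direct check: xy = 176735468 = 13^5 · (476).)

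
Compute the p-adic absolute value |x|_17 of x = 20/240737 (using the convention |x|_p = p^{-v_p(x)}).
|20/240737|_17 = 4913

Step 1 — compute v_17(x) by factoring powers of 17 out of the numerator and denominator: v_17(20/240737) = -3. Step 2 — apply |x|_p = p^{-v_p(x)} = 17^{3} = 4913.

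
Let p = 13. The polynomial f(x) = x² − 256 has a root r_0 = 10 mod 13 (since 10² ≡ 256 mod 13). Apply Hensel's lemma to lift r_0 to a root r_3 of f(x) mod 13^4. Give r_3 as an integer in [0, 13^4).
r_3 = 28545 (mod 28561)

Hensel's recurrence: r_{i+1} = r_i − f(r_i)·(f′(r_i))^{-1} mod 13^{i+2}, with f′(x) = 2x. Iterate:
  r_0 = 10 (mod 13)
  r_1 = 153 (mod 169)
  r_2 = 2181 (mod 2197)
  r_3 = 28545 (mod 28561)
Final: r_3 = 28545, and one checks f(r_3) ≡ 0 mod 13^4.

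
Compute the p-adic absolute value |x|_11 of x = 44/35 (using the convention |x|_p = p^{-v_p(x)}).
|44/35|_11 = 1/11

Step 1 — compute v_11(x) by factoring powers of 11 out of the numerator and denominator: v_11(44/35) = 1. Step 2 — apply |x|_p = p^{-v_p(x)} = 11^{-1} = 1/11.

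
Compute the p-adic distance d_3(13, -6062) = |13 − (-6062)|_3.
d_3(13, -6062) = 1/243

Step 1 — x − y = 13 − (-6062) = 6075. Step 2 — v_3(6075) = 5 (factor: 6075 = (3^5 · 25); the sign does not affect v_p). Step 3 — |x − y|_3 = 3^{-5} = 1/243.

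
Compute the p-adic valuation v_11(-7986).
v_11(-7986) = 3

v_11(n) is the largest exponent k such that 11^k divides n. Factor out: -7986 = -11^3 · 6. (Sign doesn't affect v_p.) So v_11(-7986) = 3.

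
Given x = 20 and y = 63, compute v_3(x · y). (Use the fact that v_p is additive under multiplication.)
v_3(1260) = 2

v_p(x) = 0 (factor: 20 = 3^0 · 20); v_p(y) = 2 (factor: 63 = 3^2 · 7). Additivity: v_p(xy) = v_p(x) + v_p(y) = 0 + 2 = 2. (Direct check: xy = 1260 = 3^2 · (140).)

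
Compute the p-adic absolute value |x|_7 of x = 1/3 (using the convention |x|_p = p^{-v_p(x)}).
|1/3|_7 = 1

Step 1 — compute v_7(x) by factoring powers of 7 out of the numerator and denominator: v_7(1/3) = 0. Step 2 — apply |x|_p = p^{-v_p(x)} = 7^{0} = 1.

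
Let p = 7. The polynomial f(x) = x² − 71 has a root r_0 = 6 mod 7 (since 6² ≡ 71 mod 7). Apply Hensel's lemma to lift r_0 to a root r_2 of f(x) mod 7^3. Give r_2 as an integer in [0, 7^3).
r_2 = 62 (mod 343)

Hensel's recurrence: r_{i+1} = r_i − f(r_i)·(f′(r_i))^{-1} mod 7^{i+2}, with f′(x) = 2x. Iterate:
  r_0 = 6 (mod 7)
  r_1 = 13 (mod 49)
  r_2 = 62 (mod 343)
Final: r_2 = 62, and one checks f(r_2) ≡ 0 mod 7^3.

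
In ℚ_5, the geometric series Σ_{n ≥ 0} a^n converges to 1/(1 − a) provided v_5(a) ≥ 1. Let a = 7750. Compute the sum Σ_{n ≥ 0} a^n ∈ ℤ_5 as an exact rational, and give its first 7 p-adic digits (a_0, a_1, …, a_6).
Σ a^n = 1/(1 − a) = -1/7749;  first 7 digits = (1, 0, 0, 2, 2, 2, 4)

v_5(a) = 3 ≥ 1, so the series converges in ℤ_5 to 1/(1 − a) = 1/(1 − 7750) = -1/7749. Expand this rational in ℤ_5: compute digits iteratively via d_i = x_i mod 5, x_{i+1} = (x_i − d_i)/5. The first 7 digits are (1, 0, 0, 2, 2, 2, 4).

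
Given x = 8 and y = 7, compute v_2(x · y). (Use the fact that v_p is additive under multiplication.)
v_2(56) = 3

v_p(x) = 3 (factor: 8 = 2^3 · 1); v_p(y) = 0 (factor: 7 = 2^0 · 7). Additivity: v_p(xy) = v_p(x) + v_p(y) = 3 + 0 = 3. (Direct check: xy = 56 = 2^3 · (7).)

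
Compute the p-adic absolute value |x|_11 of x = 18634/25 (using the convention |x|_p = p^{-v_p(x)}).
|18634/25|_11 = 1/1331

Step 1 — compute v_11(x) by factoring powers of 11 out of the numerator and denominator: v_11(18634/25) = 3. Step 2 — apply |x|_p = p^{-v_p(x)} = 11^{-3} = 1/1331.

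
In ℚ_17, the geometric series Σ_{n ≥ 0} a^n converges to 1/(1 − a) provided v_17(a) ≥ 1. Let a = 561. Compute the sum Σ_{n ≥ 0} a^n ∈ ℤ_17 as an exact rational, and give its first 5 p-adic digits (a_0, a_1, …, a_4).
Σ a^n = 1/(1 − a) = -1/560;  first 5 digits = (1, 16, 2, 12, 10)

v_17(a) = 1 ≥ 1, so the series converges in ℤ_17 to 1/(1 − a) = 1/(1 − 561) = -1/560. Expand this rational in ℤ_17: compute digits iteratively via d_i = x_i mod 17, x_{i+1} = (x_i − d_i)/17. The first 5 digits are (1, 16, 2, 12, 10).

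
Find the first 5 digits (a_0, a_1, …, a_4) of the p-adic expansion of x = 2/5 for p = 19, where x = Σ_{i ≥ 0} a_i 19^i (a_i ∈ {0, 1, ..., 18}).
(a_0, …, a_4) = (8, 11, 7, 11, 7)

v_19(2/5) = 0 (numerator and denominator both coprime to 19), so x ∈ ℤ_19^×. Compute digits iteratively via a_i = x_i mod 19, x_{i+1} = (x_i − a_i)/19, with x_0 = x:
  x_0 = 2/5;  a_0 = 8;  x_1 = (x_0 − 8)/19 = -2/5
  x_1 = -2/5;  a_1 = 11;  x_2 = (x_1 − 11)/19 = -3/5
  x_2 = -3/5;  a_2 = 7;  x_3 = (x_2 − 7)/19 = -2/5
  x_3 = -2/5;  a_3 = 11;  x_4 = (x_3 − 11)/19 = -3/5
  x_4 = -3/5;  a_4 = 7;  x_5 = (x_4 − 7)/19 = -2/5
Digits: (8, 11, 7, 11, 7).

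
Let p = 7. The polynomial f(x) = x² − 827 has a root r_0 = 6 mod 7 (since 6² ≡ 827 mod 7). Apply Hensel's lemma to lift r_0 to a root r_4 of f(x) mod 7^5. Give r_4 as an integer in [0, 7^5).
r_4 = 3408 (mod 16807)

Hensel's recurrence: r_{i+1} = r_i − f(r_i)·(f′(r_i))^{-1} mod 7^{i+2}, with f′(x) = 2x. Iterate:
  r_0 = 6 (mod 7)
  r_1 = 27 (mod 49)
  r_2 = 321 (mod 343)
  r_3 = 1007 (mod 2401)
  r_4 = 3408 (mod 16807)
Final: r_4 = 3408, and one checks f(r_4) ≡ 0 mod 7^5.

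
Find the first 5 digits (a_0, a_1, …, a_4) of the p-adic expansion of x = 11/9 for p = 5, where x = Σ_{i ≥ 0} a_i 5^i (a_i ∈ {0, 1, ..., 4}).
(a_0, …, a_4) = (4, 0, 1, 2, 4)

v_5(11/9) = 0 (numerator and denominator both coprime to 5), so x ∈ ℤ_5^×. Compute digits iteratively via a_i = x_i mod 5, x_{i+1} = (x_i − a_i)/5, with x_0 = x:
  x_0 = 11/9;  a_0 = 4;  x_1 = (x_0 − 4)/5 = -5/9
  x_1 = -5/9;  a_1 = 0;  x_2 = (x_1 − 0)/5 = -1/9
  x_2 = -1/9;  a_2 = 1;  x_3 = (x_2 − 1)/5 = -2/9
  x_3 = -2/9;  a_3 = 2;  x_4 = (x_3 − 2)/5 = -4/9
  x_4 = -4/9;  a_4 = 4;  x_5 = (x_4 − 4)/5 = -8/9
Digits: (4, 0, 1, 2, 4).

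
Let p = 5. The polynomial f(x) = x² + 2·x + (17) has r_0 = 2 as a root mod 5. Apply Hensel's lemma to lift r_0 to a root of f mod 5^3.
r_2 = 102 (mod 125)

Hensel: r_{i+1} = r_i − f(r_i)·(f′(r_i))^{-1} mod 5^{i+2}, f′(x) = 2x + 2. Iterate:
  r_0 = 2 (mod 5)
  r_1 = 2 (mod 25)
  r_2 = 102 (mod 125)
Final: r = 102 satisfies f(r) ≡ 0 mod 5^3.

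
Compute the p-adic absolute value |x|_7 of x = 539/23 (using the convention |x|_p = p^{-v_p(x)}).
|539/23|_7 = 1/49

Step 1 — compute v_7(x) by factoring powers of 7 out of the numerator and denominator: v_7(539/23) = 2. Step 2 — apply |x|_p = p^{-v_p(x)} = 7^{-2} = 1/49.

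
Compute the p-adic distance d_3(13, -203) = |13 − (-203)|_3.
d_3(13, -203) = 1/27

Step 1 — x − y = 13 − (-203) = 216. Step 2 — v_3(216) = 3 (factor: 216 = (3^3 · 8); the sign does not affect v_p). Step 3 — |x − y|_3 = 3^{-3} = 1/27.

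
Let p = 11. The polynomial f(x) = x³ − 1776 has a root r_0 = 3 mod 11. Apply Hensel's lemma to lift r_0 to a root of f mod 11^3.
r_2 = 619 (mod 1331)

Hensel: r_{i+1} = r_i − f(r_i)/f′(r_i) mod 11^{i+2}, where f′(x) = 3x². Iterate:
  r_0 = 3 (mod 11)
  r_1 = 14 (mod 121)
  r_2 = 619 (mod 1331)
Final: r = 619 with f(r) ≡ 0 mod 11^3.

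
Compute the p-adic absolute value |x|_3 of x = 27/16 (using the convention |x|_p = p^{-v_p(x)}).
|27/16|_3 = 1/27

Step 1 — compute v_3(x) by factoring powers of 3 out of the numerator and denominator: v_3(27/16) = 3. Step 2 — apply |x|_p = p^{-v_p(x)} = 3^{-3} = 1/27.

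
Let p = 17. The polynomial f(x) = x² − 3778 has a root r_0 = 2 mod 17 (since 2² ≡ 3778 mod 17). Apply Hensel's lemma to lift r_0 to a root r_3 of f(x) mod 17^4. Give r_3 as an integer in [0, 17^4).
r_3 = 36637 (mod 83521)

Hensel's recurrence: r_{i+1} = r_i − f(r_i)·(f′(r_i))^{-1} mod 17^{i+2}, with f′(x) = 2x. Iterate:
  r_0 = 2 (mod 17)
  r_1 = 223 (mod 289)
  r_2 = 2246 (mod 4913)
  r_3 = 36637 (mod 83521)
Final: r_3 = 36637, and one checks f(r_3) ≡ 0 mod 17^4.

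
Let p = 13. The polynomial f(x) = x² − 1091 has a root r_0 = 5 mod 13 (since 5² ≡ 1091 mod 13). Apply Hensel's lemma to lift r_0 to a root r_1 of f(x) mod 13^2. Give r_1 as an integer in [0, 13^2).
r_1 = 44 (mod 169)

Hensel's recurrence: r_{i+1} = r_i − f(r_i)·(f′(r_i))^{-1} mod 13^{i+2}, with f′(x) = 2x. Iterate:
  r_0 = 5 (mod 13)
  r_1 = 44 (mod 169)
Final: r_1 = 44, and one checks f(r_1) ≡ 0 mod 13^2.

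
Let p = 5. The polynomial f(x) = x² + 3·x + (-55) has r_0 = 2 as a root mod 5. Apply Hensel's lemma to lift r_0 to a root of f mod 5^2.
r_1 = 12 (mod 25)

Hensel: r_{i+1} = r_i − f(r_i)·(f′(r_i))^{-1} mod 5^{i+2}, f′(x) = 2x + 3. Iterate:
  r_0 = 2 (mod 5)
  r_1 = 12 (mod 25)
Final: r = 12 satisfies f(r) ≡ 0 mod 5^2.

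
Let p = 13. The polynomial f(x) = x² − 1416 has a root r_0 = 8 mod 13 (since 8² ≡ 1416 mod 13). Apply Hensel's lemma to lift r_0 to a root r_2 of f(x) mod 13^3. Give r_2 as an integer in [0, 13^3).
r_2 = 1191 (mod 2197)

Hensel's recurrence: r_{i+1} = r_i − f(r_i)·(f′(r_i))^{-1} mod 13^{i+2}, with f′(x) = 2x. Iterate:
  r_0 = 8 (mod 13)
  r_1 = 8 (mod 169)
  r_2 = 1191 (mod 2197)
Final: r_2 = 1191, and one checks f(r_2) ≡ 0 mod 13^3.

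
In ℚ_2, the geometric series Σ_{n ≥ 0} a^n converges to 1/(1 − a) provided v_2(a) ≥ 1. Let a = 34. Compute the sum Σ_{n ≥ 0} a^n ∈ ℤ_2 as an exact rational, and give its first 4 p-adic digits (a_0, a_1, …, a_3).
Σ a^n = 1/(1 − a) = -1/33;  first 4 digits = (1, 1, 1, 1)

v_2(a) = 1 ≥ 1, so the series converges in ℤ_2 to 1/(1 − a) = 1/(1 − 34) = -1/33. Expand this rational in ℤ_2: compute digits iteratively via d_i = x_i mod 2, x_{i+1} = (x_i − d_i)/2. The first 4 digits are (1, 1, 1, 1).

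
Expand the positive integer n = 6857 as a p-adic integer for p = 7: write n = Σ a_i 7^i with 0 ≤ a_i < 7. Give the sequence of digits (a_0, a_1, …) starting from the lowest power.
(a_0, a_1, …) = (4, 6, 6, 5, 2)

Repeated division by 7 gives the digits low-to-high: 6857 = 4 + 6·7^1 + 6·7^2 + 5·7^3 + 2·7^4. Digit sequence: (4, 6, 6, 5, 2).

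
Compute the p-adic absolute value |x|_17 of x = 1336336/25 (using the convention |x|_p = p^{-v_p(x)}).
|1336336/25|_17 = 1/83521

Step 1 — compute v_17(x) by factoring powers of 17 out of the numerator and denominator: v_17(1336336/25) = 4. Step 2 — apply |x|_p = p^{-v_p(x)} = 17^{-4} = 1/83521.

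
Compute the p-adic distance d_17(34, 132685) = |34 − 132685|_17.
d_17(34, 132685) = 1/4913

Step 1 — x − y = 34 − 132685 = -132651. Step 2 — v_17(-132651) = 3 (factor: -132651 = −(17^3 · 27); the sign does not affect v_p). Step 3 — |x − y|_17 = 17^{-3} = 1/4913.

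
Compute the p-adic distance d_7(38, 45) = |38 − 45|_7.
d_7(38, 45) = 1/7

Step 1 — x − y = 38 − 45 = -7. Step 2 — v_7(-7) = 1 (factor: -7 = −(7^1 · 1); the sign does not affect v_p). Step 3 — |x − y|_7 = 7^{-1} = 1/7.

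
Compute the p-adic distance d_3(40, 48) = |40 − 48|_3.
d_3(40, 48) = 1

Step 1 — x − y = 40 − 48 = -8. Step 2 — v_3(-8) = 0 (factor: -8 = −(3^0 · 8); the sign does not affect v_p). Step 3 — |x − y|_3 = 3^{0} = 1.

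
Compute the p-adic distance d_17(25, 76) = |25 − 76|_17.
d_17(25, 76) = 1/17

Step 1 — x − y = 25 − 76 = -51. Step 2 — v_17(-51) = 1 (factor: -51 = −(17^1 · 3); the sign does not affect v_p). Step 3 — |x − y|_17 = 17^{-1} = 1/17.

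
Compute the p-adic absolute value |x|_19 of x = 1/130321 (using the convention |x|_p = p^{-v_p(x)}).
|1/130321|_19 = 130321

Step 1 — compute v_19(x) by factoring powers of 19 out of the numerator and denominator: v_19(1/130321) = -4. Step 2 — apply |x|_p = p^{-v_p(x)} = 19^{4} = 130321.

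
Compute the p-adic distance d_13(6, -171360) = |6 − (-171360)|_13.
d_13(6, -171360) = 1/28561

Step 1 — x − y = 6 − (-171360) = 171366. Step 2 — v_13(171366) = 4 (factor: 171366 = (13^4 · 6); the sign does not affect v_p). Step 3 — |x − y|_13 = 13^{-4} = 1/28561.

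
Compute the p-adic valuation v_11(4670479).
v_11(4670479) = 5

v_11(n) is the largest exponent k such that 11^k divides n. Factor out: 4670479 = 11^5 · 29. (Sign doesn't affect v_p.) So v_11(4670479) = 5.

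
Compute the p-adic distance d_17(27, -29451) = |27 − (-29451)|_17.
d_17(27, -29451) = 1/4913

Step 1 — x − y = 27 − (-29451) = 29478. Step 2 — v_17(29478) = 3 (factor: 29478 = (17^3 · 6); the sign does not affect v_p). Step 3 — |x − y|_17 = 17^{-3} = 1/4913.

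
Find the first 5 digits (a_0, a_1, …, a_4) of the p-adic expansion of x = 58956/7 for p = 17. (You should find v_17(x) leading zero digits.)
(a_0, …, a_4) = (0, 0, 0, 9, 2)

v_17(58956/7) = 3, so a_0 = ... = a_2 = 0. Factor out: x = 17^3 · u with u = 12/7 a unit in ℤ_17. Expand u iteratively via a_{v+i} = u_i mod 17, u_{i+1} = (u_i − a_{v+i})/17:
  u_0 = 12/7;  a_3 = 9;  u_1 = (u_0 − 9)/17 = -3/7
  u_1 = -3/7;  a_4 = 2;  u_2 = (u_1 − 2)/17 = -1/7
Digits: (0, 0, 0, 9, 2).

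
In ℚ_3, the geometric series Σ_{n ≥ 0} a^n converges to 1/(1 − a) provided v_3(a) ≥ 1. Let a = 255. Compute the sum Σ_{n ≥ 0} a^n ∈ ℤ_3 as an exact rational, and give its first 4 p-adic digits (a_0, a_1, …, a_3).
Σ a^n = 1/(1 − a) = -1/254;  first 4 digits = (1, 1, 2, 0)

v_3(a) = 1 ≥ 1, so the series converges in ℤ_3 to 1/(1 − a) = 1/(1 − 255) = -1/254. Expand this rational in ℤ_3: compute digits iteratively via d_i = x_i mod 3, x_{i+1} = (x_i − d_i)/3. The first 4 digits are (1, 1, 2, 0).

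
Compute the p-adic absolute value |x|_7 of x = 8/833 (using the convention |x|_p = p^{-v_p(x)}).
|8/833|_7 = 49

Step 1 — compute v_7(x) by factoring powers of 7 out of the numerator and denominator: v_7(8/833) = -2. Step 2 — apply |x|_p = p^{-v_p(x)} = 7^{2} = 49.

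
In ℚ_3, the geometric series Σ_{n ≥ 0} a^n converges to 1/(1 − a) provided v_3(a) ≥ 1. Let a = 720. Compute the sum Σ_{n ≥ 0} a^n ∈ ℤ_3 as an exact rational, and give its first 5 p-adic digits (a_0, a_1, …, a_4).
Σ a^n = 1/(1 − a) = -1/719;  first 5 digits = (1, 0, 2, 2, 0)

v_3(a) = 2 ≥ 1, so the series converges in ℤ_3 to 1/(1 − a) = 1/(1 − 720) = -1/719. Expand this rational in ℤ_3: compute digits iteratively via d_i = x_i mod 3, x_{i+1} = (x_i − d_i)/3. The first 5 digits are (1, 0, 2, 2, 0).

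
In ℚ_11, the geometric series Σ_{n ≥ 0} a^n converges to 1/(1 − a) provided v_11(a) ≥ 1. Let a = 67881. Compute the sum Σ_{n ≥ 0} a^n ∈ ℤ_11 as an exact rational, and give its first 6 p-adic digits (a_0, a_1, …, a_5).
Σ a^n = 1/(1 − a) = -1/67880;  first 6 digits = (1, 0, 0, 7, 4, 0)

v_11(a) = 3 ≥ 1, so the series converges in ℤ_11 to 1/(1 − a) = 1/(1 − 67881) = -1/67880. Expand this rational in ℤ_11: compute digits iteratively via d_i = x_i mod 11, x_{i+1} = (x_i − d_i)/11. The first 6 digits are (1, 0, 0, 7, 4, 0).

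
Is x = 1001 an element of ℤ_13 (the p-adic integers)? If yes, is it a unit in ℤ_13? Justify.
x ∈ ℤ_13 but not a unit; v_13(x) = 1 > 0

ℤ_13 = {x ∈ ℚ_13 : v_13(x) ≥ 0} and ℤ_13^× = {x ∈ ℤ_13 : v_13(x) = 0}. Here v_13(1001) = v_13(num) − v_13(den) = 1; compare against these criteria.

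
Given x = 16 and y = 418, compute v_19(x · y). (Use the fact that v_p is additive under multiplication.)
v_19(6688) = 1

v_p(x) = 0 (factor: 16 = 19^0 · 16); v_p(y) = 1 (factor: 418 = 19^1 · 22). Additivity: v_p(xy) = v_p(x) + v_p(y) = 0 + 1 = 1. (Direct check: xy = 6688 = 19^1 · (352).)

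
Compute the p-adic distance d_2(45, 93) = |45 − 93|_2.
d_2(45, 93) = 1/16

Step 1 — x − y = 45 − 93 = -48. Step 2 — v_2(-48) = 4 (factor: -48 = −(2^4 · 3); the sign does not affect v_p). Step 3 — |x − y|_2 = 2^{-4} = 1/16.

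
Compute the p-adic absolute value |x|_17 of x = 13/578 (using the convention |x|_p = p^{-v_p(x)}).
|13/578|_17 = 289

Step 1 — compute v_17(x) by factoring powers of 17 out of the numerator and denominator: v_17(13/578) = -2. Step 2 — apply |x|_p = p^{-v_p(x)} = 17^{2} = 289.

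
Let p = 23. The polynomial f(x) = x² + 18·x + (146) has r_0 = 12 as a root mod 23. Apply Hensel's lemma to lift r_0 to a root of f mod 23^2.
r_1 = 403 (mod 529)

Hensel: r_{i+1} = r_i − f(r_i)·(f′(r_i))^{-1} mod 23^{i+2}, f′(x) = 2x + 18. Iterate:
  r_0 = 12 (mod 23)
  r_1 = 403 (mod 529)
Final: r = 403 satisfies f(r) ≡ 0 mod 23^2.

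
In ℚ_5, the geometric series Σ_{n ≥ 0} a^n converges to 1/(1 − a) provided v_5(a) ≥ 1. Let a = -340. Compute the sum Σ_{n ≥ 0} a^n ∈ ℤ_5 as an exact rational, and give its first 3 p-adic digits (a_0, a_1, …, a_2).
Σ a^n = 1/(1 − a) = 1/341;  first 3 digits = (1, 2, 0)

v_5(a) = 1 ≥ 1, so the series converges in ℤ_5 to 1/(1 − a) = 1/(1 − (-340)) = 1/341. Expand this rational in ℤ_5: compute digits iteratively via d_i = x_i mod 5, x_{i+1} = (x_i − d_i)/5. The first 3 digits are (1, 2, 0).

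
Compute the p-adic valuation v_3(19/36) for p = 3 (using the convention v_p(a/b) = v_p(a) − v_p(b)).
v_3(19/36) = -2

Factor powers of 3 from the numerator and denominator of the reduced fraction: 19 = 3^0 · 19 and 36 = 3^2 · 4. Apply v_p(a/b) = v_p(a) − v_p(b): v_3(19/36) = 0 − 2 = -2.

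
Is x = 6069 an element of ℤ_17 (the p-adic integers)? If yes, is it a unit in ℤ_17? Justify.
x ∈ ℤ_17 but not a unit; v_17(x) = 2 > 0

ℤ_17 = {x ∈ ℚ_17 : v_17(x) ≥ 0} and ℤ_17^× = {x ∈ ℤ_17 : v_17(x) = 0}. Here v_17(6069) = v_17(num) − v_17(den) = 2; compare against these criteria.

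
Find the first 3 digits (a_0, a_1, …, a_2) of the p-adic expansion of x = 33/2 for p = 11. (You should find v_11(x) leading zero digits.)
(a_0, …, a_2) = (0, 7, 5)

v_11(33/2) = 1, so a_0 = ... = a_0 = 0. Factor out: x = 11^1 · u with u = 3/2 a unit in ℤ_11. Expand u iteratively via a_{v+i} = u_i mod 11, u_{i+1} = (u_i − a_{v+i})/11:
  u_0 = 3/2;  a_1 = 7;  u_1 = (u_0 − 7)/11 = -1/2
  u_1 = -1/2;  a_2 = 5;  u_2 = (u_1 − 5)/11 = -1/2
Digits: (0, 7, 5).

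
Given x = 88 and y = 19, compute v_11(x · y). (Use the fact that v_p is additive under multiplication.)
v_11(1672) = 1

v_p(x) = 1 (factor: 88 = 11^1 · 8); v_p(y) = 0 (factor: 19 = 11^0 · 19). Additivity: v_p(xy) = v_p(x) + v_p(y) = 1 + 0 = 1. (Direct check: xy = 1672 = 11^1 · (152).)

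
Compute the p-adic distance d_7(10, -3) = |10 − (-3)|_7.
d_7(10, -3) = 1

Step 1 — x − y = 10 − (-3) = 13. Step 2 — v_7(13) = 0 (factor: 13 = (7^0 · 13); the sign does not affect v_p). Step 3 — |x − y|_7 = 7^{0} = 1.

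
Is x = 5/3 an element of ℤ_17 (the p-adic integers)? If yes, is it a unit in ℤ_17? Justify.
x ∈ ℤ_17^× (unit); v_17(x) = 0

ℤ_17 = {x ∈ ℚ_17 : v_17(x) ≥ 0} and ℤ_17^× = {x ∈ ℤ_17 : v_17(x) = 0}. Here v_17(5/3) = v_17(num) − v_17(den) = 0; compare against these criteria.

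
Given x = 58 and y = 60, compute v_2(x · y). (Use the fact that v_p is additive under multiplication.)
v_2(3480) = 3

v_p(x) = 1 (factor: 58 = 2^1 · 29); v_p(y) = 2 (factor: 60 = 2^2 · 15). Additivity: v_p(xy) = v_p(x) + v_p(y) = 1 + 2 = 3. (Direct check: xy = 3480 = 2^3 · (435).)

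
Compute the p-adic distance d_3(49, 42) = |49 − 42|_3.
d_3(49, 42) = 1

Step 1 — x − y = 49 − 42 = 7. Step 2 — v_3(7) = 0 (factor: 7 = (3^0 · 7); the sign does not affect v_p). Step 3 — |x − y|_3 = 3^{0} = 1.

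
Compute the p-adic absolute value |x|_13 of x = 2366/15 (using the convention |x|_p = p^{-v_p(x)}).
|2366/15|_13 = 1/169

Step 1 — compute v_13(x) by factoring powers of 13 out of the numerator and denominator: v_13(2366/15) = 2. Step 2 — apply |x|_p = p^{-v_p(x)} = 13^{-2} = 1/169.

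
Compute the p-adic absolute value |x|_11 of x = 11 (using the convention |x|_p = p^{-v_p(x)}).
|11|_11 = 1/11

Step 1 — compute v_11(x) by factoring powers of 11 out of the numerator and denominator: v_11(11) = 1. Step 2 — apply |x|_p = p^{-v_p(x)} = 11^{-1} = 1/11.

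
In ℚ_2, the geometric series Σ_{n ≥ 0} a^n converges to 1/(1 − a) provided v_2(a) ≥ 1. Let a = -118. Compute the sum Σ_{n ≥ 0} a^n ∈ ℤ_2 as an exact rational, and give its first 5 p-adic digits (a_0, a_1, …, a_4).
Σ a^n = 1/(1 − a) = 1/119;  first 5 digits = (1, 1, 1, 0, 0)

v_2(a) = 1 ≥ 1, so the series converges in ℤ_2 to 1/(1 − a) = 1/(1 − (-118)) = 1/119. Expand this rational in ℤ_2: compute digits iteratively via d_i = x_i mod 2, x_{i+1} = (x_i − d_i)/2. The first 5 digits are (1, 1, 1, 0, 0).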